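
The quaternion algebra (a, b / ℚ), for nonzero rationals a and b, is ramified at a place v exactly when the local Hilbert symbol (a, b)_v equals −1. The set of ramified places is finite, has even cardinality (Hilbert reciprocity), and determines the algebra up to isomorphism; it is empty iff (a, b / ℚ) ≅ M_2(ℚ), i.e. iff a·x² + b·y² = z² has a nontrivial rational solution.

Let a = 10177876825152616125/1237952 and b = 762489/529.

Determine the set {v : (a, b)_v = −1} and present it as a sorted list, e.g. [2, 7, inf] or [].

(a, b) ≡ (198835, 1729) mod (ℚ^×)²; places V = {2, 3, 5, 7, 13, 19, 23, 29, ∞}.
(a,b)_2: α=-6, β=0; u≡3, v≡1 (mod 8); ε(u)ε(v)=1·0, αω(v)=-6·0, βω(u)=0·1; sum ≡ 0  ⇒  +1.
(a,b)_7: α=7, u≡6; β=3, v≡1 (mod 7); (6|7)=-1, (1|7)=+1; sign (−1)^1·-1^3·+1^7 = +1.
(a,b)_∞: sgn(198835)=+, sgn(1729)=+, so +1.
(a,b)_19: α=3, u≡13; β=1, v≡18 (mod 19); (13|19)=-1, (18|19)=-1; sign (−1)^1·-1^1·-1^3 = -1.
(a,b)_3: α=8, u≡1; β=2, v≡1 (mod 3); (1|3)=+1, (1|3)=+1; sign (−1)^0·+1^2·+1^8 = +1.
(a,b)_23: α=-1, u≡15; β=-2, v≡16 (mod 23); (15|23)=-1, (16|23)=+1; sign (−1)^0·-1^-2·+1^-1 = +1.
(a,b)_29: α=-2, u≡17; β=0, v≡3 (mod 29); (17|29)=-1, (3|29)=-1; sign (−1)^0·-1^0·-1^-2 = +1.
(a,b)_13: α=3, u≡11; β=1, v≡4 (mod 13); (11|13)=-1, (4|13)=+1; sign (−1)^0·-1^1·+1^3 = -1.
(a,b)_5: α=3, u≡2; β=0, v≡1 (mod 5); (2|5)=-1, (1|5)=+1; sign (−1)^0·-1^0·+1^3 = +1.
(198835, 1729 / ℚ) ramifies at {13, 19}: a division algebra.

[13, 19]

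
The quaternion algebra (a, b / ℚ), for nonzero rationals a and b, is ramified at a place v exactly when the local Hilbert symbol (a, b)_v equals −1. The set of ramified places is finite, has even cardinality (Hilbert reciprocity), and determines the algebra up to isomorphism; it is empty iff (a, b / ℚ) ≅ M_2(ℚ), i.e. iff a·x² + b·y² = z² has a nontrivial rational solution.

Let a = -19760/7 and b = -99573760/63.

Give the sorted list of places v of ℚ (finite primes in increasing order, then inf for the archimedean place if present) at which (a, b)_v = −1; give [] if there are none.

(a, b) ≡ (-8645, -170170) mod (ℚ^×)²; places V = {2, 3, 5, 7, 11, 13, 17, 19, ∞}.
(a,b)_∞: sgn(-8645)=−, sgn(-170170)=−, so -1.
(a,b)_17: α=0, u≡4; β=1, v≡3 (mod 17); (4|17)=+1, (3|17)=-1; sign (−1)^0·+1^1·-1^0 = +1.
(a,b)_7: α=-1, u≡1; β=-1, v≡4 (mod 7); (1|7)=+1, (4|7)=+1; sign (−1)^1·+1^-1·+1^-1 = -1.
(a,b)_3: α=0, u≡1; β=-2, v≡2 (mod 3); (1|3)=+1, (2|3)=-1; sign (−1)^0·+1^-2·-1^0 = +1.
(a,b)_11: α=0, u≡1; β=1, v≡6 (mod 11); (1|11)=+1, (6|11)=-1; sign (−1)^0·+1^1·-1^0 = +1.
(a,b)_2: α=4, β=13; u≡3, v≡3 (mod 8); ε(u)ε(v)=1·1, αω(v)=4·1, βω(u)=13·1; sum ≡ 0  ⇒  +1.
(a,b)_13: α=1, u≡2; β=1, v≡12 (mod 13); (2|13)=-1, (12|13)=+1; sign (−1)^0·-1^1·+1^1 = -1.
(a,b)_5: α=1, u≡4; β=1, v≡1 (mod 5); (4|5)=+1, (1|5)=+1; sign (−1)^0·+1^1·+1^1 = +1.
(a,b)_19: α=1, u≡17; β=0, v≡12 (mod 19); (17|19)=+1, (12|19)=-1; sign (−1)^0·+1^0·-1^1 = -1.
|Ram(-8645, -170170)| = 4, even; anisotropic at {7, 13, 19, ∞}.

[7, 13, 19, inf]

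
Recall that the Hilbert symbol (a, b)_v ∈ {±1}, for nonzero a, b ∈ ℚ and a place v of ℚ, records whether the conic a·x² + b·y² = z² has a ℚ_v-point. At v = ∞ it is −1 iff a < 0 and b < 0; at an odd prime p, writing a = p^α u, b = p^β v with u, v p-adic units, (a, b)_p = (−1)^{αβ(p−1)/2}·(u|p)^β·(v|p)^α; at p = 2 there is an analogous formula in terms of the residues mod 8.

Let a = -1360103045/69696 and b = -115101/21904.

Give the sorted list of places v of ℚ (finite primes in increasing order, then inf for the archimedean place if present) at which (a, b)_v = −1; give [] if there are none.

Mod squares: a ≡ -33005, b ≡ -29. Check v ∈ {∞, 2, 3, 5, 7, 11, 23, 29, 37, 41}.
v=∞: -33005 < 0 and -29 < 0  ⇒  (a,b)_∞ = -1.
v=29: a=29^2·(≡3), b=29^1·(≡23) mod 29; (3|29)=-1, (23|29)=+1; (−1)^{2·1·14}·(-1)^1·(+1)^2 = -1.
v=11: a=11^-2·(≡10), b=11^0·(≡1) mod 11; (10|11)=-1, (1|11)=+1; (−1)^{-2·0·5}·(-1)^0·(+1)^-2 = +1.
v=37: a=37^0·(≡27), b=37^-2·(≡5) mod 37; (27|37)=+1, (5|37)=-1; (−1)^{0·-2·18}·(+1)^-2·(-1)^0 = +1.
v=5: a=5^1·(≡1), b=5^0·(≡1) mod 5; (1|5)=+1, (1|5)=+1; (−1)^{1·0·2}·(+1)^0·(+1)^1 = +1.
v=41: a=41^1·(≡26), b=41^0·(≡15) mod 41; (26|41)=-1, (15|41)=-1; (−1)^{1·0·20}·(-1)^0·(-1)^1 = -1.
v=23: a=23^1·(≡22), b=23^0·(≡19) mod 23; (22|23)=-1, (19|23)=-1; (−1)^{1·0·11}·(-1)^0·(-1)^1 = -1.
v=7: a=7^3·(≡6), b=7^2·(≡3) mod 7; (6|7)=-1, (3|7)=-1; (−1)^{3·2·3}·(-1)^2·(-1)^3 = -1.
v=2: v_2(a)=-6, v_2(b)=-4; units ≡ 3, 3 (mod 8); ε·ε+αω+βω = 1·1+-6·1+-4·1 ≡ 1  ⇒  (a,b)_2 = -1.
v=3: a=3^-2·(≡1), b=3^4·(≡1) mod 3; (1|3)=+1, (1|3)=+1; (−1)^{-2·4·1}·(+1)^4·(+1)^-2 = +1.
(-33005, -29 / ℚ) ramifies at {2, 7, 23, 29, 41, ∞}: a division algebra.

[2, 7, 23, 29, 41, inf]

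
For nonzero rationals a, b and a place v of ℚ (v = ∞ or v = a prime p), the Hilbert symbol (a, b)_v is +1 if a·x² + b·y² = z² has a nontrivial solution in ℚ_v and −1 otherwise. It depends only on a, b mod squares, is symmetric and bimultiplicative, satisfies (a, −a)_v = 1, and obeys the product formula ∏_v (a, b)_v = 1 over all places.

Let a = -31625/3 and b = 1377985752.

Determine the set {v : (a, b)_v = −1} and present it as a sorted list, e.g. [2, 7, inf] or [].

(a, b) ≡ (-3795, 598) mod (ℚ^×)²; places V = {2, 3, 5, 11, 13, 23, ∞}.
(a,b)_5: α=3, u≡4; β=0, v≡2 (mod 5); (4|5)=+1, (2|5)=-1; sign (−1)^0·+1^0·-1^3 = -1.
(a,b)_3: α=-1, u≡1; β=2, v≡1 (mod 3); (1|3)=+1, (1|3)=+1; sign (−1)^0·+1^2·+1^-1 = +1.
(a,b)_∞: sgn(-3795)=−, sgn(598)=+, so +1.
(a,b)_23: α=1, u≡17; β=3, v≡4 (mod 23); (17|23)=-1, (4|23)=+1; sign (−1)^1·-1^3·+1^1 = +1.
(a,b)_13: α=0, u≡10; β=1, v≡11 (mod 13); (10|13)=+1, (11|13)=-1; sign (−1)^0·+1^1·-1^0 = +1.
(a,b)_2: α=0, β=3; u≡5, v≡3 (mod 8); ε(u)ε(v)=0·1, αω(v)=0·1, βω(u)=3·1; sum ≡ 1  ⇒  -1.
(a,b)_11: α=1, u≡6; β=2, v≡1 (mod 11); (6|11)=-1, (1|11)=+1; sign (−1)^0·-1^2·+1^1 = +1.
|Ram(-3795, 598)| = 2, even; anisotropic at {2, 5}.

[2, 5]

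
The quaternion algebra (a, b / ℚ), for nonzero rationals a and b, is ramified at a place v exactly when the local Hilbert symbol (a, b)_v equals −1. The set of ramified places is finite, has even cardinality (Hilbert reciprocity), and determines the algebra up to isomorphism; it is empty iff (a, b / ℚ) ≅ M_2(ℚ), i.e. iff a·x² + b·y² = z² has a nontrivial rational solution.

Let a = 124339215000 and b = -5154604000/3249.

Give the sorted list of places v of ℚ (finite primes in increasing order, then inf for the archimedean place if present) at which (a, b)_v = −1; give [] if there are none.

[2, 3]

(a, b) ≡ (6006, -910) mod (ℚ^×)²; places V = {2, 3, 5, 7, 11, 13, 17, 19, ∞}.
(a,b)_11: α=1, u≡2; β=0, v≡1 (mod 11); (2|11)=-1, (1|11)=+1; sign (−1)^0·-1^0·+1^1 = +1.
(a,b)_7: α=3, u≡4; β=3, v≡6 (mod 7); (4|7)=+1, (6|7)=-1; sign (−1)^1·+1^3·-1^3 = +1.
(a,b)_2: α=3, β=5; u≡3, v≡1 (mod 8); ε(u)ε(v)=1·0, αω(v)=3·0, βω(u)=5·1; sum ≡ 1  ⇒  -1.
(a,b)_17: α=0, u≡10; β=2, v≡13 (mod 17); (10|17)=-1, (13|17)=+1; sign (−1)^0·-1^2·+1^0 = +1.
(a,b)_3: α=1, u≡1; β=-2, v≡2 (mod 3); (1|3)=+1, (2|3)=-1; sign (−1)^0·+1^-2·-1^1 = -1.
(a,b)_19: α=0, u≡10; β=-2, v≡14 (mod 19); (10|19)=-1, (14|19)=-1; sign (−1)^0·-1^-2·-1^0 = +1.
(a,b)_5: α=4, u≡4; β=3, v≡2 (mod 5); (4|5)=+1, (2|5)=-1; sign (−1)^0·+1^3·-1^4 = +1.
(a,b)_∞: sgn(6006)=+, sgn(-910)=−, so +1.
(a,b)_13: α=3, u≡7; β=1, v≡5 (mod 13); (7|13)=-1, (5|13)=-1; sign (−1)^0·-1^1·-1^3 = +1.
(6006, -910 / ℚ) ramifies at {2, 3}: a division algebra.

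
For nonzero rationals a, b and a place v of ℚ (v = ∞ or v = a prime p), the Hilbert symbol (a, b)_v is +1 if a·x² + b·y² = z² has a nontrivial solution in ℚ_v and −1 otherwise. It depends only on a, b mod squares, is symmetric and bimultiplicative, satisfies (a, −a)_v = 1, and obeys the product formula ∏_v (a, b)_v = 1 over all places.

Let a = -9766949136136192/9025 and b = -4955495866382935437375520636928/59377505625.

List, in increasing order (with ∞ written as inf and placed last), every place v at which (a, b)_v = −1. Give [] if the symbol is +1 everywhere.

Mod squares: a ≡ -62062, b ≡ -77. Check v ∈ {∞, 2, 3, 5, 7, 11, 13, 19, 23, 31}.
v=31: a=31^1·(≡6), b=31^2·(≡18) mod 31; (6|31)=-1, (18|31)=+1; (−1)^{1·2·15}·(-1)^2·(+1)^1 = +1.
v=∞: -62062 < 0 and -77 < 0  ⇒  (a,b)_∞ = -1.
v=3: a=3^0·(≡2), b=3^-6·(≡1) mod 3; (2|3)=-1, (1|3)=+1; (−1)^{0·-6·1}·(-1)^-6·(+1)^0 = +1.
v=11: a=11^3·(≡5), b=11^5·(≡1) mod 11; (5|11)=+1, (1|11)=+1; (−1)^{3·5·5}·(+1)^5·(+1)^3 = -1.
v=13: a=13^1·(≡10), b=13^2·(≡10) mod 13; (10|13)=+1, (10|13)=+1; (−1)^{1·2·6}·(+1)^2·(+1)^1 = +1.
v=2: v_2(a)=11, v_2(b)=24; units ≡ 1, 3 (mod 8); ε·ε+αω+βω = 0·1+11·1+24·0 ≡ 1  ⇒  (a,b)_2 = -1.
v=19: a=19^-2·(≡7), b=19^-4·(≡10) mod 19; (7|19)=+1, (10|19)=-1; (−1)^{-2·-4·9}·(+1)^-4·(-1)^-2 = +1.
v=7: a=7^5·(≡3), b=7^9·(≡5) mod 7; (3|7)=-1, (5|7)=-1; (−1)^{5·9·3}·(-1)^9·(-1)^5 = -1.
v=5: a=5^-2·(≡3), b=5^-4·(≡3) mod 5; (3|5)=-1, (3|5)=-1; (−1)^{-2·-4·2}·(-1)^-4·(-1)^-2 = +1.
v=23: a=23^2·(≡22), b=23^4·(≡5) mod 23; (22|23)=-1, (5|23)=-1; (−1)^{2·4·11}·(-1)^4·(-1)^2 = +1.
(-62062, -77 / ℚ) ramifies at {2, 7, 11, ∞}: a division algebra.

[2, 7, 11, inf]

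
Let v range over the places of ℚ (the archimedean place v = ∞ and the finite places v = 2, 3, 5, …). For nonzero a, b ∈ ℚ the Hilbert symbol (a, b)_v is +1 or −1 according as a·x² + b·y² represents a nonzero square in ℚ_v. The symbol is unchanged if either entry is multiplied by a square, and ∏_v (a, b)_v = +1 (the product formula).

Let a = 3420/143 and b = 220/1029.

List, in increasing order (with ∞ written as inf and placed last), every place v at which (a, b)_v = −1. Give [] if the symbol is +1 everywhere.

[5, 7, 13, 19]

(a, b) ≡ (13585, 1155) mod (ℚ^×)²; places V = {2, 3, 5, 7, 11, 13, 19, ∞}.
(a,b)_∞: sgn(13585)=+, sgn(1155)=+, so +1.
(a,b)_5: α=1, u≡3; β=1, v≡1 (mod 5); (3|5)=-1, (1|5)=+1; sign (−1)^0·-1^1·+1^1 = -1.
(a,b)_7: α=0, u≡6; β=-3, v≡1 (mod 7); (6|7)=-1, (1|7)=+1; sign (−1)^0·-1^-3·+1^0 = -1.
(a,b)_3: α=2, u≡1; β=-1, v≡1 (mod 3); (1|3)=+1, (1|3)=+1; sign (−1)^0·+1^-1·+1^2 = +1.
(a,b)_2: α=2, β=2; u≡1, v≡3 (mod 8); ε(u)ε(v)=0·1, αω(v)=2·1, βω(u)=2·0; sum ≡ 0  ⇒  +1.
(a,b)_11: α=-1, u≡5; β=1, v≡7 (mod 11); (5|11)=+1, (7|11)=-1; sign (−1)^1·+1^1·-1^-1 = +1.
(a,b)_13: α=-1, u≡6; β=0, v≡6 (mod 13); (6|13)=-1, (6|13)=-1; sign (−1)^0·-1^0·-1^-1 = -1.
(a,b)_19: α=1, u≡18; β=0, v≡10 (mod 19); (18|19)=-1, (10|19)=-1; sign (−1)^0·-1^0·-1^1 = -1.
(13585, 1155 / ℚ) ramifies at {5, 7, 13, 19}: a division algebra.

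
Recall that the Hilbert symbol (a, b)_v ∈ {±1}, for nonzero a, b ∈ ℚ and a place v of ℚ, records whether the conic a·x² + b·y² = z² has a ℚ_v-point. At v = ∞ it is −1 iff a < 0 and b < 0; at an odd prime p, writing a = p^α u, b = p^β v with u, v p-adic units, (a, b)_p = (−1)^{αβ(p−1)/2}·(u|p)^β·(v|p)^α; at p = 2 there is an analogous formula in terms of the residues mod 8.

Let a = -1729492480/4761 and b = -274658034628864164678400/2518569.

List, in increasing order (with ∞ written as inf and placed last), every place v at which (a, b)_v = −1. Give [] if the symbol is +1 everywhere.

Mod squares: a ≡ -7030, b ≡ -1659931. Check v ∈ {∞, 2, 3, 5, 7, 11, 13, 17, 19, 23, 29, 31, 37}.
v=2: v_2(a)=9, v_2(b)=8; units ≡ 5, 5 (mod 8); ε·ε+αω+βω = 0·0+9·1+8·1 ≡ 1  ⇒  (a,b)_2 = -1.
v=5: a=5^1·(≡4), b=5^2·(≡1) mod 5; (4|5)=+1, (1|5)=+1; (−1)^{1·2·2}·(+1)^2·(+1)^1 = +1.
v=13: a=13^0·(≡4), b=13^3·(≡1) mod 13; (4|13)=+1, (1|13)=+1; (−1)^{0·3·6}·(+1)^3·(+1)^0 = +1.
v=29: a=29^0·(≡19), b=29^1·(≡28) mod 29; (19|29)=-1, (28|29)=+1; (−1)^{0·1·14}·(-1)^1·(+1)^0 = -1.
v=∞: -7030 < 0 and -1659931 < 0  ⇒  (a,b)_∞ = -1.
v=37: a=37^1·(≡29), b=37^3·(≡32) mod 37; (29|37)=-1, (32|37)=-1; (−1)^{1·3·18}·(-1)^3·(-1)^1 = +1.
v=31: a=31^2·(≡10), b=31^4·(≡26) mod 31; (10|31)=+1, (26|31)=-1; (−1)^{2·4·15}·(+1)^4·(-1)^2 = +1.
v=23: a=23^-2·(≡2), b=23^-4·(≡18) mod 23; (2|23)=+1, (18|23)=+1; (−1)^{-2·-4·11}·(+1)^-4·(+1)^-2 = +1.
v=17: a=17^0·(≡4), b=17^1·(≡12) mod 17; (4|17)=+1, (12|17)=-1; (−1)^{0·1·8}·(+1)^1·(-1)^0 = +1.
v=3: a=3^-2·(≡2), b=3^-2·(≡2) mod 3; (2|3)=-1, (2|3)=-1; (−1)^{-2·-2·1}·(-1)^-2·(-1)^-2 = +1.
v=19: a=19^1·(≡14), b=19^0·(≡11) mod 19; (14|19)=-1, (11|19)=+1; (−1)^{1·0·9}·(-1)^0·(+1)^1 = +1.
v=11: a=11^0·(≡6), b=11^2·(≡2) mod 11; (6|11)=-1, (2|11)=-1; (−1)^{0·2·5}·(-1)^2·(-1)^0 = +1.
v=7: a=7^0·(≡5), b=7^1·(≡5) mod 7; (5|7)=-1, (5|7)=-1; (−1)^{0·1·3}·(-1)^1·(-1)^0 = -1.
|Ram(-7030, -1659931)| = 4, even; anisotropic at {2, 7, 29, ∞}.

[2, 7, 29, inf]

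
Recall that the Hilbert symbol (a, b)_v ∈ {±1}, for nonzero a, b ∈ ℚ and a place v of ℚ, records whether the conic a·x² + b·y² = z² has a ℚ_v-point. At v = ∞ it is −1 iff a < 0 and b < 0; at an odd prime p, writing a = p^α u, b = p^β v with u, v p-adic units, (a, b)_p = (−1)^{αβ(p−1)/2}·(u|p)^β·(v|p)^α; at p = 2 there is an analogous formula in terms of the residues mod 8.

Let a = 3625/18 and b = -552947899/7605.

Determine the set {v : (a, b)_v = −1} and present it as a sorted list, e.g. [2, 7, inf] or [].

Mod squares: a ≡ 290, b ≡ -1151495. Check v ∈ {∞, 2, 3, 5, 7, 13, 17, 19, 23, 29, 31}.
v=7: a=7^0·(≡5), b=7^4·(≡5) mod 7; (5|7)=-1, (5|7)=-1; (−1)^{0·4·3}·(-1)^4·(-1)^0 = +1.
v=13: a=13^0·(≡10), b=13^-2·(≡7) mod 13; (10|13)=+1, (7|13)=-1; (−1)^{0·-2·6}·(+1)^-2·(-1)^0 = +1.
v=23: a=23^0·(≡11), b=23^1·(≡9) mod 23; (11|23)=-1, (9|23)=+1; (−1)^{0·1·11}·(-1)^1·(+1)^0 = -1.
v=∞: 290 > 0 and -1151495 < 0  ⇒  (a,b)_∞ = +1.
v=29: a=29^1·(≡15), b=29^0·(≡21) mod 29; (15|29)=-1, (21|29)=-1; (−1)^{1·0·14}·(-1)^0·(-1)^1 = -1.
v=5: a=5^3·(≡3), b=5^-1·(≡1) mod 5; (3|5)=-1, (1|5)=+1; (−1)^{3·-1·2}·(-1)^-1·(+1)^3 = -1.
v=31: a=31^0·(≡24), b=31^1·(≡3) mod 31; (24|31)=-1, (3|31)=-1; (−1)^{0·1·15}·(-1)^1·(-1)^0 = -1.
v=19: a=19^0·(≡4), b=19^1·(≡9) mod 19; (4|19)=+1, (9|19)=+1; (−1)^{0·1·9}·(+1)^1·(+1)^0 = +1.
v=17: a=17^0·(≡4), b=17^1·(≡7) mod 17; (4|17)=+1, (7|17)=-1; (−1)^{0·1·8}·(+1)^1·(-1)^0 = +1.
v=2: v_2(a)=-1, v_2(b)=0; units ≡ 1, 1 (mod 8); ε·ε+αω+βω = 0·0+-1·0+0·0 ≡ 0  ⇒  (a,b)_2 = +1.
v=3: a=3^-2·(≡2), b=3^-2·(≡1) mod 3; (2|3)=-1, (1|3)=+1; (−1)^{-2·-2·1}·(-1)^-2·(+1)^-2 = +1.
Ram(290, -1151495) = {5, 23, 29, 31}; no ℚ_5-point on the conic.

[5, 23, 29, 31]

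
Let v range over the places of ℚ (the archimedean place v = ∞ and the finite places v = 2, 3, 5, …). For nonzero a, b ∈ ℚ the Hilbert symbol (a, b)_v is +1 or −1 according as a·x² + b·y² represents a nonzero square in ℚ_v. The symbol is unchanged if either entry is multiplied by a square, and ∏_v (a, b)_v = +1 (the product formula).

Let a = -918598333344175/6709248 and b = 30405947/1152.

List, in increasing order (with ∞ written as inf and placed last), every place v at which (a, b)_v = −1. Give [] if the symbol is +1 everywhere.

[2, 7]

(a, b) ≡ (-1265257994, 168454) mod (ℚ^×)²; places V = {2, 3, 5, 7, 11, 13, 19, 29, 31, 37, ∞}.
(a,b)_11: α=5, u≡1; β=1, v≡8 (mod 11); (1|11)=+1, (8|11)=-1; sign (−1)^1·+1^1·-1^5 = +1.
(a,b)_29: α=1, u≡17; β=0, v≡22 (mod 29); (17|29)=-1, (22|29)=+1; sign (−1)^0·-1^0·+1^1 = +1.
(a,b)_2: α=-13, β=-7; u≡3, v≡3 (mod 8); ε(u)ε(v)=1·1, αω(v)=-13·1, βω(u)=-7·1; sum ≡ 1  ⇒  -1.
(a,b)_3: α=-2, u≡1; β=-2, v≡1 (mod 3); (1|3)=+1, (1|3)=+1; sign (−1)^0·+1^-2·+1^-2 = +1.
(a,b)_37: α=1, u≡20; β=0, v≡10 (mod 37); (20|37)=-1, (10|37)=+1; sign (−1)^0·-1^0·+1^1 = +1.
(a,b)_7: α=-1, u≡2; β=0, v≡3 (mod 7); (2|7)=+1, (3|7)=-1; sign (−1)^0·+1^0·-1^-1 = -1.
(a,b)_5: α=2, u≡1; β=0, v≡1 (mod 5); (1|5)=+1, (1|5)=+1; sign (−1)^0·+1^0·+1^2 = +1.
(a,b)_19: α=3, u≡4; β=3, v≡10 (mod 19); (4|19)=+1, (10|19)=-1; sign (−1)^1·+1^3·-1^3 = +1.
(a,b)_13: α=-1, u≡4; β=1, v≡3 (mod 13); (4|13)=+1, (3|13)=+1; sign (−1)^0·+1^1·+1^-1 = +1.
(a,b)_∞: sgn(-1265257994)=−, sgn(168454)=+, so +1.
(a,b)_31: α=1, u≡24; β=1, v≡18 (mod 31); (24|31)=-1, (18|31)=+1; sign (−1)^1·-1^1·+1^1 = +1.
(-1265257994, 168454 / ℚ) ramifies at {2, 7}: a division algebra.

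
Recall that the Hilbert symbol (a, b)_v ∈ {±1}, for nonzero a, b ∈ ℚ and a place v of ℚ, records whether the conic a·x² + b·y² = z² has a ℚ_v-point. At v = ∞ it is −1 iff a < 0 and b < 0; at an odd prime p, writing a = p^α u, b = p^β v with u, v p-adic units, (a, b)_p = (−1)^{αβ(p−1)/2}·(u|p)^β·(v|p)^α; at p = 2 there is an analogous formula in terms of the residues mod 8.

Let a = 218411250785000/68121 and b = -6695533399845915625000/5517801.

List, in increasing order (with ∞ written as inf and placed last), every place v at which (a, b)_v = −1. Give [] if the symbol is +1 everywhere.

[7, 13]

(a, b) ≡ (26, -154) mod (ℚ^×)²; places V = {2, 3, 5, 7, 11, 13, 29, ∞}.
(a,b)_7: α=6, u≡3; β=9, v≡6 (mod 7); (3|7)=-1, (6|7)=-1; sign (−1)^0·-1^9·-1^6 = -1.
(a,b)_13: α=5, u≡5; β=6, v≡8 (mod 13); (5|13)=-1, (8|13)=-1; sign (−1)^0·-1^6·-1^5 = -1.
(a,b)_29: α=-2, u≡19; β=-2, v≡4 (mod 29); (19|29)=-1, (4|29)=+1; sign (−1)^0·-1^-2·+1^-2 = +1.
(a,b)_11: α=0, u≡1; β=1, v≡2 (mod 11); (1|11)=+1, (2|11)=-1; sign (−1)^0·+1^1·-1^0 = +1.
(a,b)_2: α=3, β=3; u≡5, v≡3 (mod 8); ε(u)ε(v)=0·1, αω(v)=3·1, βω(u)=3·1; sum ≡ 0  ⇒  +1.
(a,b)_3: α=-4, u≡2; β=-8, v≡2 (mod 3); (2|3)=-1, (2|3)=-1; sign (−1)^0·-1^-8·-1^-4 = +1.
(a,b)_5: α=4, u≡1; β=8, v≡1 (mod 5); (1|5)=+1, (1|5)=+1; sign (−1)^0·+1^8·+1^4 = +1.
(a,b)_∞: sgn(26)=+, sgn(-154)=−, so +1.
|Ram(26, -154)| = 2, even; anisotropic at {7, 13}.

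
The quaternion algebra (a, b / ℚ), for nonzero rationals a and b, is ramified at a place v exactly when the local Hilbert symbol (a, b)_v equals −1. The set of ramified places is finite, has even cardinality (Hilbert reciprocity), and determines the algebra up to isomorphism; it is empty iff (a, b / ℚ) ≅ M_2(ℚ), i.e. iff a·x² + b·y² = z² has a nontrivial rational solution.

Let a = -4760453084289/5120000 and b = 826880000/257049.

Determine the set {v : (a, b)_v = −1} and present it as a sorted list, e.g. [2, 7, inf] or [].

[3, 17]

Mod squares: a ≡ -1938, b ≡ 323. Check v ∈ {∞, 2, 3, 5, 7, 13, 17, 19, 31}.
v=5: a=5^-4·(≡3), b=5^4·(≡2) mod 5; (3|5)=-1, (2|5)=-1; (−1)^{-4·4·2}·(-1)^4·(-1)^-4 = +1.
v=17: a=17^3·(≡3), b=17^1·(≡16) mod 17; (3|17)=-1, (16|17)=+1; (−1)^{3·1·8}·(-1)^1·(+1)^3 = -1.
v=19: a=19^3·(≡10), b=19^1·(≡16) mod 19; (10|19)=-1, (16|19)=+1; (−1)^{3·1·9}·(-1)^1·(+1)^3 = +1.
v=31: a=31^2·(≡24), b=31^0·(≡27) mod 31; (24|31)=-1, (27|31)=-1; (−1)^{2·0·15}·(-1)^0·(-1)^2 = +1.
v=7: a=7^2·(≡2), b=7^0·(≡1) mod 7; (2|7)=+1, (1|7)=+1; (−1)^{2·0·3}·(+1)^0·(+1)^2 = +1.
v=13: a=13^0·(≡10), b=13^-4·(≡7) mod 13; (10|13)=+1, (7|13)=-1; (−1)^{0·-4·6}·(+1)^-4·(-1)^0 = +1.
v=3: a=3^1·(≡2), b=3^-2·(≡2) mod 3; (2|3)=-1, (2|3)=-1; (−1)^{1·-2·1}·(-1)^-2·(-1)^1 = -1.
v=∞: -1938 < 0 and 323 > 0  ⇒  (a,b)_∞ = +1.
v=2: v_2(a)=-13, v_2(b)=12; units ≡ 7, 3 (mod 8); ε·ε+αω+βω = 1·1+-13·1+12·0 ≡ 0  ⇒  (a,b)_2 = +1.
Ram(-1938, 323) = {3, 17}; no ℚ_3-point on the conic.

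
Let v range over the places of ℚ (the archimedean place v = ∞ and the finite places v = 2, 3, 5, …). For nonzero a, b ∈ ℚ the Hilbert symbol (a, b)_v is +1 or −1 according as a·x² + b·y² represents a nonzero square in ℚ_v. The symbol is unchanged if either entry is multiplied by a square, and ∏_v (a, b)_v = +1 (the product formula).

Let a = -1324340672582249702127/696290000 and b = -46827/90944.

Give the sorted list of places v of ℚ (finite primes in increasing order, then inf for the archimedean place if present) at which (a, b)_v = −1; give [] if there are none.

[11, 41, 43, inf]

Mod squares: a ≡ -483923, b ≡ -1247. Check v ∈ {∞, 2, 3, 5, 7, 11, 19, 29, 37, 41, 43}.
v=29: a=29^-1·(≡3), b=29^-1·(≡2) mod 29; (3|29)=-1, (2|29)=-1; (−1)^{-1·-1·14}·(-1)^-1·(-1)^-1 = +1.
v=43: a=43^4·(≡20), b=43^1·(≡14) mod 43; (20|43)=-1, (14|43)=+1; (−1)^{4·1·21}·(-1)^1·(+1)^4 = -1.
v=37: a=37^1·(≡22), b=37^0·(≡11) mod 37; (22|37)=-1, (11|37)=+1; (−1)^{1·0·18}·(-1)^0·(+1)^1 = +1.
v=5: a=5^-4·(≡2), b=5^0·(≡2) mod 5; (2|5)=-1, (2|5)=-1; (−1)^{-4·0·2}·(-1)^0·(-1)^-4 = +1.
v=3: a=3^12·(≡1), b=3^2·(≡1) mod 3; (1|3)=+1, (1|3)=+1; (−1)^{12·2·1}·(+1)^2·(+1)^12 = +1.
v=2: v_2(a)=-4, v_2(b)=-6; units ≡ 5, 1 (mod 8); ε·ε+αω+βω = 0·0+-4·0+-6·1 ≡ 0  ⇒  (a,b)_2 = +1.
v=19: a=19^2·(≡5), b=19^0·(≡16) mod 19; (5|19)=+1, (16|19)=+1; (−1)^{2·0·9}·(+1)^0·(+1)^2 = +1.
v=7: a=7^-4·(≡2), b=7^-2·(≡3) mod 7; (2|7)=+1, (3|7)=-1; (−1)^{-4·-2·3}·(+1)^-2·(-1)^-4 = +1.
v=∞: -483923 < 0 and -1247 < 0  ⇒  (a,b)_∞ = -1.
v=11: a=11^3·(≡7), b=11^2·(≡6) mod 11; (7|11)=-1, (6|11)=-1; (−1)^{3·2·5}·(-1)^2·(-1)^3 = -1.
v=41: a=41^1·(≡10), b=41^0·(≡6) mod 41; (10|41)=+1, (6|41)=-1; (−1)^{1·0·20}·(+1)^0·(-1)^1 = -1.
|Ram(-483923, -1247)| = 4, even; anisotropic at {11, 41, 43, ∞}.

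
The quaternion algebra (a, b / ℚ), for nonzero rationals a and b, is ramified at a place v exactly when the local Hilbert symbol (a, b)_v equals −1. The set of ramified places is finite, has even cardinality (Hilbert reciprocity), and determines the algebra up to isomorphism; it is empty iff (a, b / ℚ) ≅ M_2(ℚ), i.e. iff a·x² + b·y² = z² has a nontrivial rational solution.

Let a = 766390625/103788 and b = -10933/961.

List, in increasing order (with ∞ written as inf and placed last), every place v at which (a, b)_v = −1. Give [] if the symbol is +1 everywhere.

(a, b) ≡ (3003, -13) mod (ℚ^×)²; places V = {2, 3, 5, 7, 11, 13, 29, 31, ∞}.
(a,b)_3: α=-3, u≡2; β=0, v≡2 (mod 3); (2|3)=-1, (2|3)=-1; sign (−1)^0·-1^0·-1^-3 = -1.
(a,b)_13: α=1, u≡4; β=1, v≡9 (mod 13); (4|13)=+1, (9|13)=+1; sign (−1)^0·+1^1·+1^1 = +1.
(a,b)_2: α=-2, β=0; u≡3, v≡3 (mod 8); ε(u)ε(v)=1·1, αω(v)=-2·1, βω(u)=0·1; sum ≡ 1  ⇒  -1.
(a,b)_31: α=-2, u≡17; β=-2, v≡10 (mod 31); (17|31)=-1, (10|31)=+1; sign (−1)^0·-1^-2·+1^-2 = +1.
(a,b)_∞: sgn(3003)=+, sgn(-13)=−, so +1.
(a,b)_11: α=1, u≡3; β=0, v≡3 (mod 11); (3|11)=+1, (3|11)=+1; sign (−1)^0·+1^0·+1^1 = +1.
(a,b)_29: α=0, u≡20; β=2, v≡4 (mod 29); (20|29)=+1, (4|29)=+1; sign (−1)^0·+1^2·+1^0 = +1.
(a,b)_5: α=6, u≡3; β=0, v≡2 (mod 5); (3|5)=-1, (2|5)=-1; sign (−1)^0·-1^0·-1^6 = +1.
(a,b)_7: α=3, u≡4; β=0, v≡4 (mod 7); (4|7)=+1, (4|7)=+1; sign (−1)^0·+1^0·+1^3 = +1.
|Ram(3003, -13)| = 2, even; anisotropic at {2, 3}.

[2, 3]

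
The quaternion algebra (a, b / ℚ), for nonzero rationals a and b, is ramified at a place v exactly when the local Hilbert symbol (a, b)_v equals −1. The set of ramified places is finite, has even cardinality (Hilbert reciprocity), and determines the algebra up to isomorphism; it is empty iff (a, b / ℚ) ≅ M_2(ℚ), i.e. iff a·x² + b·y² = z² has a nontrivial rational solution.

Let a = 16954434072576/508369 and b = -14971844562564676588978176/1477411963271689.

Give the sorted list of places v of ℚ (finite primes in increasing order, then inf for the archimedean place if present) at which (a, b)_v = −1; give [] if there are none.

[3, 17]

(a, b) ≡ (51, -91) mod (ℚ^×)²; places V = {2, 3, 7, 11, 13, 17, 19, 23, 31, 37, 47, ∞}.
(a,b)_17: α=1, u≡14; β=2, v≡7 (mod 17); (14|17)=-1, (7|17)=-1; sign (−1)^0·-1^2·-1^1 = -1.
(a,b)_2: α=12, β=14; u≡3, v≡5 (mod 8); ε(u)ε(v)=1·0, αω(v)=12·1, βω(u)=14·1; sum ≡ 0  ⇒  +1.
(a,b)_37: α=0, u≡22; β=-2, v≡23 (mod 37); (22|37)=-1, (23|37)=-1; sign (−1)^0·-1^-2·-1^0 = +1.
(a,b)_19: α=0, u≡18; β=2, v≡17 (mod 19); (18|19)=-1, (17|19)=+1; sign (−1)^0·-1^2·+1^0 = +1.
(a,b)_23: α=-2, u≡17; β=-2, v≡18 (mod 23); (17|23)=-1, (18|23)=+1; sign (−1)^0·-1^-2·+1^-2 = +1.
(a,b)_13: α=2, u≡9; β=3, v≡6 (mod 13); (9|13)=+1, (6|13)=-1; sign (−1)^0·+1^3·-1^2 = +1.
(a,b)_3: α=5, u≡2; β=8, v≡2 (mod 3); (2|3)=-1, (2|3)=-1; sign (−1)^0·-1^8·-1^5 = -1.
(a,b)_31: α=-2, u≡25; β=-4, v≡25 (mod 31); (25|31)=+1, (25|31)=+1; sign (−1)^0·+1^-4·+1^-2 = +1.
(a,b)_∞: sgn(51)=+, sgn(-91)=−, so +1.
(a,b)_7: α=2, u≡2; β=3, v≡2 (mod 7); (2|7)=+1, (2|7)=+1; sign (−1)^0·+1^3·+1^2 = +1.
(a,b)_11: α=2, u≡10; β=6, v≡7 (mod 11); (10|11)=-1, (7|11)=-1; sign (−1)^0·-1^6·-1^2 = +1.
(a,b)_47: α=0, u≡25; β=-2, v≡42 (mod 47); (25|47)=+1, (42|47)=+1; sign (−1)^0·+1^-2·+1^0 = +1.
(51, -91 / ℚ) ramifies at {3, 17}: a division algebra.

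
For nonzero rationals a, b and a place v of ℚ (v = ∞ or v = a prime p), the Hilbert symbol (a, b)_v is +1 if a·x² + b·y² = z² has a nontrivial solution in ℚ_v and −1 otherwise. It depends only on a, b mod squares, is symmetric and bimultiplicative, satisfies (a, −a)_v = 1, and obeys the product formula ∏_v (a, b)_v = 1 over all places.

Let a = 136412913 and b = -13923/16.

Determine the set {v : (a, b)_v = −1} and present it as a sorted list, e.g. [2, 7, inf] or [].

[13, 17]

Mod squares: a ≡ 57, b ≡ -1547. Check v ∈ {∞, 2, 3, 7, 13, 17, 19}.
v=7: a=7^2·(≡2), b=7^1·(≡3) mod 7; (2|7)=+1, (3|7)=-1; (−1)^{2·1·3}·(+1)^1·(-1)^2 = +1.
v=∞: 57 > 0 and -1547 < 0  ⇒  (a,b)_∞ = +1.
v=17: a=17^2·(≡12), b=17^1·(≡3) mod 17; (12|17)=-1, (3|17)=-1; (−1)^{2·1·8}·(-1)^1·(-1)^2 = -1.
v=3: a=3^1·(≡1), b=3^2·(≡1) mod 3; (1|3)=+1, (1|3)=+1; (−1)^{1·2·1}·(+1)^2·(+1)^1 = +1.
v=2: v_2(a)=0, v_2(b)=-4; units ≡ 1, 5 (mod 8); ε·ε+αω+βω = 0·0+0·1+-4·0 ≡ 0  ⇒  (a,b)_2 = +1.
v=13: a=13^2·(≡7), b=13^1·(≡7) mod 13; (7|13)=-1, (7|13)=-1; (−1)^{2·1·6}·(-1)^1·(-1)^2 = -1.
v=19: a=19^1·(≡2), b=19^0·(≡5) mod 19; (2|19)=-1, (5|19)=+1; (−1)^{1·0·9}·(-1)^0·(+1)^1 = +1.
|Ram(57, -1547)| = 2, even; anisotropic at {13, 17}.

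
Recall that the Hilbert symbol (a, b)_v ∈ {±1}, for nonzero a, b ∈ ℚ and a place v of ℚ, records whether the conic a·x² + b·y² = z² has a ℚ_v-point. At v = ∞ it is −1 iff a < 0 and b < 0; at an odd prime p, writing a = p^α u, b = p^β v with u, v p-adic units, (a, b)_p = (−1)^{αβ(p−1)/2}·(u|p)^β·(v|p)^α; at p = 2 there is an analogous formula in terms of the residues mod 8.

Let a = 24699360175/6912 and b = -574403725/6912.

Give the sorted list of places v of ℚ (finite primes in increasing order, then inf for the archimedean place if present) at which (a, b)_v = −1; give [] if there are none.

[23, 29, 37, 43]

Mod squares: a ≡ 60488229, b ≡ -1406703. Check v ∈ {∞, 2, 3, 5, 7, 19, 23, 29, 37, 43}.
v=∞: 60488229 > 0 and -1406703 < 0  ⇒  (a,b)_∞ = +1.
v=3: a=3^-3·(≡1), b=3^-3·(≡2) mod 3; (1|3)=+1, (2|3)=-1; (−1)^{-3·-3·1}·(+1)^-3·(-1)^-3 = +1.
v=29: a=29^1·(≡6), b=29^1·(≡12) mod 29; (6|29)=+1, (12|29)=-1; (−1)^{1·1·14}·(+1)^1·(-1)^1 = -1.
v=2: v_2(a)=-8, v_2(b)=-8; units ≡ 5, 1 (mod 8); ε·ε+αω+βω = 0·0+-8·0+-8·1 ≡ 0  ⇒  (a,b)_2 = +1.
v=23: a=23^1·(≡21), b=23^1·(≡7) mod 23; (21|23)=-1, (7|23)=-1; (−1)^{1·1·11}·(-1)^1·(-1)^1 = -1.
v=5: a=5^2·(≡1), b=5^2·(≡3) mod 5; (1|5)=+1, (3|5)=-1; (−1)^{2·2·2}·(+1)^2·(-1)^2 = +1.
v=43: a=43^1·(≡15), b=43^0·(≡28) mod 43; (15|43)=+1, (28|43)=-1; (−1)^{1·0·21}·(+1)^0·(-1)^1 = -1.
v=19: a=19^1·(≡13), b=19^1·(≡5) mod 19; (13|19)=-1, (5|19)=+1; (−1)^{1·1·9}·(-1)^1·(+1)^1 = +1.
v=7: a=7^2·(≡1), b=7^2·(≡6) mod 7; (1|7)=+1, (6|7)=-1; (−1)^{2·2·3}·(+1)^2·(-1)^2 = +1.
v=37: a=37^1·(≡30), b=37^1·(≡32) mod 37; (30|37)=+1, (32|37)=-1; (−1)^{1·1·18}·(+1)^1·(-1)^1 = -1.
Ram(60488229, -1406703) = {23, 29, 37, 43}; no ℚ_23-point on the conic.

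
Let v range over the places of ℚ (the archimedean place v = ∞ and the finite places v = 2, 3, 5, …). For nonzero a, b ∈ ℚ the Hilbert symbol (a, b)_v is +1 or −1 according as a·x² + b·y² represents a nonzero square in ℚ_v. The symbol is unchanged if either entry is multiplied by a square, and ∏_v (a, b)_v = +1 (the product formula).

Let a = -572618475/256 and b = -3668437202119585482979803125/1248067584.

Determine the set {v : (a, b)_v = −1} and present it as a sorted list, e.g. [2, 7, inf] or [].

(a, b) ≡ (-11, -1121285) mod (ℚ^×)²; places V = {2, 3, 5, 11, 13, 19, 23, 29, 31, 37, ∞}.
(a,b)_5: α=2, u≡1; β=5, v≡2 (mod 5); (1|5)=+1, (2|5)=-1; sign (−1)^0·+1^5·-1^2 = +1.
(a,b)_∞: sgn(-11)=−, sgn(-1121285)=−, so -1.
(a,b)_31: α=0, u≡5; β=2, v≡28 (mod 31); (5|31)=+1, (28|31)=+1; sign (−1)^0·+1^2·+1^0 = +1.
(a,b)_23: α=0, u≡12; β=-2, v≡7 (mod 23); (12|23)=+1, (7|23)=-1; sign (−1)^0·+1^-2·-1^0 = +1.
(a,b)_29: α=0, u≡27; β=3, v≡3 (mod 29); (27|29)=-1, (3|29)=-1; sign (−1)^0·-1^3·-1^0 = -1.
(a,b)_11: α=1, u≡7; β=3, v≡2 (mod 11); (7|11)=-1, (2|11)=-1; sign (−1)^1·-1^3·-1^1 = -1.
(a,b)_19: α=0, u≡18; β=1, v≡14 (mod 19); (18|19)=-1, (14|19)=-1; sign (−1)^0·-1^1·-1^0 = -1.
(a,b)_2: α=-8, β=-18; u≡5, v≡3 (mod 8); ε(u)ε(v)=0·1, αω(v)=-8·1, βω(u)=-18·1; sum ≡ 0  ⇒  +1.
(a,b)_37: α=2, u≡9; β=5, v≡22 (mod 37); (9|37)=+1, (22|37)=-1; sign (−1)^0·+1^5·-1^2 = +1.
(a,b)_3: α=2, u≡1; β=-2, v≡1 (mod 3); (1|3)=+1, (1|3)=+1; sign (−1)^0·+1^-2·+1^2 = +1.
(a,b)_13: α=2, u≡5; β=4, v≡1 (mod 13); (5|13)=-1, (1|13)=+1; sign (−1)^0·-1^4·+1^2 = +1.
(-11, -1121285 / ℚ) ramifies at {11, 19, 29, ∞}: a division algebra.

[11, 19, 29, inf]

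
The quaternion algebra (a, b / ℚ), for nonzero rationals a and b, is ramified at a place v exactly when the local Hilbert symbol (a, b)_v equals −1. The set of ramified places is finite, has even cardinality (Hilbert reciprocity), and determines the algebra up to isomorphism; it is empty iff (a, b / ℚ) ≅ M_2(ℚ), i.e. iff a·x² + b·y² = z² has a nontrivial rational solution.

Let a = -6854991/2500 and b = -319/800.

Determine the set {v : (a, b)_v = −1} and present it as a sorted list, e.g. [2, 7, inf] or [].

Mod squares: a ≡ -8151, b ≡ -638. Check v ∈ {∞, 2, 3, 5, 11, 13, 19, 29}.
v=11: a=11^1·(≡8), b=11^1·(≡6) mod 11; (8|11)=-1, (6|11)=-1; (−1)^{1·1·5}·(-1)^1·(-1)^1 = -1.
v=2: v_2(a)=-2, v_2(b)=-5; units ≡ 1, 1 (mod 8); ε·ε+αω+βω = 0·0+-2·0+-5·0 ≡ 0  ⇒  (a,b)_2 = +1.
v=13: a=13^1·(≡3), b=13^0·(≡12) mod 13; (3|13)=+1, (12|13)=+1; (−1)^{1·0·6}·(+1)^0·(+1)^1 = +1.
v=∞: -8151 < 0 and -638 < 0  ⇒  (a,b)_∞ = -1.
v=29: a=29^2·(≡19), b=29^1·(≡13) mod 29; (19|29)=-1, (13|29)=+1; (−1)^{2·1·14}·(-1)^1·(+1)^2 = -1.
v=5: a=5^-4·(≡1), b=5^-2·(≡3) mod 5; (1|5)=+1, (3|5)=-1; (−1)^{-4·-2·2}·(+1)^-2·(-1)^-4 = +1.
v=19: a=19^1·(≡14), b=19^0·(≡2) mod 19; (14|19)=-1, (2|19)=-1; (−1)^{1·0·9}·(-1)^0·(-1)^1 = -1.
v=3: a=3^1·(≡1), b=3^0·(≡1) mod 3; (1|3)=+1, (1|3)=+1; (−1)^{1·0·1}·(+1)^0·(+1)^1 = +1.
|Ram(-8151, -638)| = 4, even; anisotropic at {11, 19, 29, ∞}.

[11, 19, 29, inf]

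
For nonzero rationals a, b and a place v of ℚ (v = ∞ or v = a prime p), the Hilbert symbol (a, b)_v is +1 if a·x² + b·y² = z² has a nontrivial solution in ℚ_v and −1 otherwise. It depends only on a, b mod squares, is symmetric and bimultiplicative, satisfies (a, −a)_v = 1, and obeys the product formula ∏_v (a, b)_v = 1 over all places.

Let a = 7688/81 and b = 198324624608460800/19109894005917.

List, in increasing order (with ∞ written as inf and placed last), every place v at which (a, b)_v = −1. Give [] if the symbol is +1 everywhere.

[2, 11]

(a, b) ≡ (2, 506) mod (ℚ^×)²; places V = {2, 3, 5, 11, 13, 23, 29, 31, ∞}.
(a,b)_2: α=3, β=33; u≡1, v≡5 (mod 8); ε(u)ε(v)=0·0, αω(v)=3·1, βω(u)=33·0; sum ≡ 1  ⇒  -1.
(a,b)_3: α=-4, u≡2; β=-12, v≡2 (mod 3); (2|3)=-1, (2|3)=-1; sign (−1)^0·-1^-12·-1^-4 = +1.
(a,b)_∞: sgn(2)=+, sgn(506)=+, so +1.
(a,b)_29: α=0, u≡14; β=-2, v≡20 (mod 29); (14|29)=-1, (20|29)=+1; sign (−1)^0·-1^-2·+1^0 = +1.
(a,b)_11: α=0, u≡8; β=-1, v≡8 (mod 11); (8|11)=-1, (8|11)=-1; sign (−1)^0·-1^-1·-1^0 = -1.
(a,b)_5: α=0, u≡3; β=2, v≡1 (mod 5); (3|5)=-1, (1|5)=+1; sign (−1)^0·-1^2·+1^0 = +1.
(a,b)_13: α=0, u≡6; β=-2, v≡4 (mod 13); (6|13)=-1, (4|13)=+1; sign (−1)^0·-1^-2·+1^0 = +1.
(a,b)_23: α=0, u≡12; β=-1, v≡10 (mod 23); (12|23)=+1, (10|23)=-1; sign (−1)^0·+1^-1·-1^0 = +1.
(a,b)_31: α=2, u≡20; β=4, v≡25 (mod 31); (20|31)=+1, (25|31)=+1; sign (−1)^0·+1^4·+1^2 = +1.
|Ram(2, 506)| = 2, even; anisotropic at {2, 11}.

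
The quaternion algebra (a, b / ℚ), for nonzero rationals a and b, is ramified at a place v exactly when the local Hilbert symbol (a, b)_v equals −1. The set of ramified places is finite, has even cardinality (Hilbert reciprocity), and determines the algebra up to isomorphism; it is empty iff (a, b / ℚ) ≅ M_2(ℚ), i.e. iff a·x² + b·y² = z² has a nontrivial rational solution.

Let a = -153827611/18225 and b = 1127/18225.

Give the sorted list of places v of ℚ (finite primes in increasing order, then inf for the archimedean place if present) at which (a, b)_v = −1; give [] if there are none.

(a, b) ≡ (-3139339, 23) mod (ℚ^×)²; places V = {2, 3, 5, 7, 17, 23, 31, 37, ∞}.
(a,b)_31: α=1, u≡14; β=0, v≡17 (mod 31); (14|31)=+1, (17|31)=-1; sign (−1)^0·+1^0·-1^1 = -1.
(a,b)_3: α=-6, u≡2; β=-6, v≡2 (mod 3); (2|3)=-1, (2|3)=-1; sign (−1)^0·-1^-6·-1^-6 = +1.
(a,b)_37: α=1, u≡23; β=0, v≡29 (mod 37); (23|37)=-1, (29|37)=-1; sign (−1)^0·-1^0·-1^1 = -1.
(a,b)_17: α=1, u≡9; β=0, v≡5 (mod 17); (9|17)=+1, (5|17)=-1; sign (−1)^0·+1^0·-1^1 = -1.
(a,b)_2: α=0, β=0; u≡5, v≡7 (mod 8); ε(u)ε(v)=0·1, αω(v)=0·0, βω(u)=0·1; sum ≡ 0  ⇒  +1.
(a,b)_23: α=1, u≡4; β=1, v≡8 (mod 23); (4|23)=+1, (8|23)=+1; sign (−1)^1·+1^1·+1^1 = -1.
(a,b)_7: α=3, u≡5; β=2, v≡4 (mod 7); (5|7)=-1, (4|7)=+1; sign (−1)^0·-1^2·+1^3 = +1.
(a,b)_∞: sgn(-3139339)=−, sgn(23)=+, so +1.
(a,b)_5: α=-2, u≡1; β=-2, v≡3 (mod 5); (1|5)=+1, (3|5)=-1; sign (−1)^0·+1^-2·-1^-2 = +1.
(-3139339, 23 / ℚ) ramifies at {17, 23, 31, 37}: a division algebra.

[17, 23, 31, 37]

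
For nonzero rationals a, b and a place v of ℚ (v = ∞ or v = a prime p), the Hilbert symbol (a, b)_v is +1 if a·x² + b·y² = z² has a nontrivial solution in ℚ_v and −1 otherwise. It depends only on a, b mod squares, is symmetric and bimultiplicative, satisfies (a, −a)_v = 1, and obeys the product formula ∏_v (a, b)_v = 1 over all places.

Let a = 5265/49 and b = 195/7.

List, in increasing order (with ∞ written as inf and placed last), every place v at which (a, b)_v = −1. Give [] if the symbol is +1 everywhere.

(a, b) ≡ (65, 1365) mod (ℚ^×)²; places V = {2, 3, 5, 7, 13, ∞}.
(a,b)_∞: sgn(65)=+, sgn(1365)=+, so +1.
(a,b)_5: α=1, u≡2; β=1, v≡2 (mod 5); (2|5)=-1, (2|5)=-1; sign (−1)^0·-1^1·-1^1 = +1.
(a,b)_13: α=1, u≡8; β=1, v≡4 (mod 13); (8|13)=-1, (4|13)=+1; sign (−1)^0·-1^1·+1^1 = -1.
(a,b)_7: α=-2, u≡1; β=-1, v≡6 (mod 7); (1|7)=+1, (6|7)=-1; sign (−1)^0·+1^-1·-1^-2 = +1.
(a,b)_3: α=4, u≡2; β=1, v≡2 (mod 3); (2|3)=-1, (2|3)=-1; sign (−1)^0·-1^1·-1^4 = -1.
(a,b)_2: α=0, β=0; u≡1, v≡5 (mod 8); ε(u)ε(v)=0·0, αω(v)=0·1, βω(u)=0·0; sum ≡ 0  ⇒  +1.
(65, 1365 / ℚ) ramifies at {3, 13}: a division algebra.

[3, 13]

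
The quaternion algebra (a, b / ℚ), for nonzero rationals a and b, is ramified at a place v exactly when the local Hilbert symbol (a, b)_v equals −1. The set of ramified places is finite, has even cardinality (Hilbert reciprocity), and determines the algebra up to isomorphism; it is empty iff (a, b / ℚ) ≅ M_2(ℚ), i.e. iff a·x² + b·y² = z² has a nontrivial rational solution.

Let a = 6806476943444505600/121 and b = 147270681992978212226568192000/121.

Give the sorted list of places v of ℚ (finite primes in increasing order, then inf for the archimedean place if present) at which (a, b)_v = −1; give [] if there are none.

[2, 3, 7, 13]

(a, b) ≡ (50141, 26970) mod (ℚ^×)²; places V = {2, 3, 5, 7, 11, 13, 19, 29, 31, ∞}.
(a,b)_7: α=1, u≡4; β=2, v≡5 (mod 7); (4|7)=+1, (5|7)=-1; sign (−1)^0·+1^2·-1^1 = -1.
(a,b)_11: α=-2, u≡9; β=-2, v≡5 (mod 11); (9|11)=+1, (5|11)=+1; sign (−1)^0·+1^-2·+1^-2 = +1.
(a,b)_5: α=2, u≡4; β=3, v≡1 (mod 5); (4|5)=+1, (1|5)=+1; sign (−1)^0·+1^3·+1^2 = +1.
(a,b)_31: α=2, u≡8; β=3, v≡19 (mod 31); (8|31)=+1, (19|31)=+1; sign (−1)^0·+1^3·+1^2 = +1.
(a,b)_2: α=10, β=15; u≡5, v≡5 (mod 8); ε(u)ε(v)=0·0, αω(v)=10·1, βω(u)=15·1; sum ≡ 1  ⇒  -1.
(a,b)_∞: sgn(50141)=+, sgn(26970)=+, so +1.
(a,b)_19: α=1, u≡5; β=2, v≡4 (mod 19); (5|19)=+1, (4|19)=+1; sign (−1)^0·+1^2·+1^1 = +1.
(a,b)_13: α=1, u≡9; β=2, v≡7 (mod 13); (9|13)=+1, (7|13)=-1; sign (−1)^0·+1^2·-1^1 = -1.
(a,b)_3: α=8, u≡2; β=9, v≡2 (mod 3); (2|3)=-1, (2|3)=-1; sign (−1)^0·-1^9·-1^8 = -1.
(a,b)_29: α=3, u≡2; β=5, v≡21 (mod 29); (2|29)=-1, (21|29)=-1; sign (−1)^0·-1^5·-1^3 = +1.
(50141, 26970 / ℚ) ramifies at {2, 3, 7, 13}: a division algebra.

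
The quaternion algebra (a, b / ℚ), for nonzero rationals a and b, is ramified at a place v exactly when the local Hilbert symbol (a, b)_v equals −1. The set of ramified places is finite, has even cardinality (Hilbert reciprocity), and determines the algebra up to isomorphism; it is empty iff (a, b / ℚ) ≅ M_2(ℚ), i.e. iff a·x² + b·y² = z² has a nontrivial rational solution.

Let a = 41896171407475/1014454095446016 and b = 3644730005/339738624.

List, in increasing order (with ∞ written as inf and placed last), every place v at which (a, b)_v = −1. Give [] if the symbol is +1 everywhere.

(a, b) ≡ (19, 5) mod (ℚ^×)²; places V = {2, 3, 5, 7, 11, 19, 29, ∞}.
(a,b)_5: α=2, u≡4; β=1, v≡4 (mod 5); (4|5)=+1, (4|5)=+1; sign (−1)^0·+1^1·+1^2 = +1.
(a,b)_2: α=-34, β=-22; u≡3, v≡5 (mod 8); ε(u)ε(v)=1·0, αω(v)=-34·1, βω(u)=-22·1; sum ≡ 0  ⇒  +1.
(a,b)_11: α=2, u≡10; β=0, v≡3 (mod 11); (10|11)=-1, (3|11)=+1; sign (−1)^0·-1^0·+1^2 = +1.
(a,b)_3: α=-10, u≡1; β=-4, v≡2 (mod 3); (1|3)=+1, (2|3)=-1; sign (−1)^0·+1^-4·-1^-10 = +1.
(a,b)_∞: sgn(19)=+, sgn(5)=+, so +1.
(a,b)_7: α=4, u≡6; β=4, v≡6 (mod 7); (6|7)=-1, (6|7)=-1; sign (−1)^0·-1^4·-1^4 = +1.
(a,b)_19: α=3, u≡16; β=2, v≡1 (mod 19); (16|19)=+1, (1|19)=+1; sign (−1)^0·+1^2·+1^3 = +1.
(a,b)_29: α=2, u≡2; β=2, v≡13 (mod 29); (2|29)=-1, (13|29)=+1; sign (−1)^0·-1^2·+1^2 = +1.
Every local symbol is +1, so the conic 19·x² + 5·y² = z² has ℚ_v-points for all v and hence a ℚ-point; (a, b / ℚ) ≅ M_2(ℚ).

[]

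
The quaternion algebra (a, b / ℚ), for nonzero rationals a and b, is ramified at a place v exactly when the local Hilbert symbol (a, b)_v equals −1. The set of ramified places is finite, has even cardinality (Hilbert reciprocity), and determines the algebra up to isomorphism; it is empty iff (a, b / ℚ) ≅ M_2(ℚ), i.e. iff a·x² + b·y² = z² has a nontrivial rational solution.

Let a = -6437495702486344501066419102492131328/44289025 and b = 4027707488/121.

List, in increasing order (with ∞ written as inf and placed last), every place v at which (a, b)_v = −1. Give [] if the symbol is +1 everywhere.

(a, b) ≡ (-132963, 5137382) mod (ℚ^×)²; places V = {2, 3, 5, 7, 11, 23, 31, 41, 43, 47, ∞}.
(a,b)_41: α=3, u≡4; β=1, v≡26 (mod 41); (4|41)=+1, (26|41)=-1; sign (−1)^0·+1^1·-1^3 = -1.
(a,b)_5: α=-2, u≡2; β=0, v≡3 (mod 5); (2|5)=-1, (3|5)=-1; sign (−1)^0·-1^0·-1^-2 = +1.
(a,b)_7: α=4, u≡2; β=2, v≡5 (mod 7); (2|7)=+1, (5|7)=-1; sign (−1)^0·+1^2·-1^4 = +1.
(a,b)_31: α=4, u≡24; β=1, v≡12 (mod 31); (24|31)=-1, (12|31)=-1; sign (−1)^0·-1^1·-1^4 = -1.
(a,b)_43: α=4, u≡9; β=1, v≡18 (mod 43); (9|43)=+1, (18|43)=-1; sign (−1)^0·+1^1·-1^4 = +1.
(a,b)_2: α=18, β=5; u≡5, v≡3 (mod 8); ε(u)ε(v)=0·1, αω(v)=18·1, βω(u)=5·1; sum ≡ 1  ⇒  -1.
(a,b)_11: α=-6, u≡4; β=-2, v≡2 (mod 11); (4|11)=+1, (2|11)=-1; sign (−1)^0·+1^-2·-1^-6 = +1.
(a,b)_23: α=1, u≡20; β=0, v≡11 (mod 23); (20|23)=-1, (11|23)=-1; sign (−1)^0·-1^0·-1^1 = -1.
(a,b)_3: α=9, u≡1; β=0, v≡2 (mod 3); (1|3)=+1, (2|3)=-1; sign (−1)^0·+1^0·-1^9 = -1.
(a,b)_47: α=3, u≡29; β=1, v≡35 (mod 47); (29|47)=-1, (35|47)=-1; sign (−1)^1·-1^1·-1^3 = -1.
(a,b)_∞: sgn(-132963)=−, sgn(5137382)=+, so +1.
|Ram(-132963, 5137382)| = 6, even; anisotropic at {2, 3, 23, 31, 41, 47}.

[2, 3, 23, 31, 41, 47]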